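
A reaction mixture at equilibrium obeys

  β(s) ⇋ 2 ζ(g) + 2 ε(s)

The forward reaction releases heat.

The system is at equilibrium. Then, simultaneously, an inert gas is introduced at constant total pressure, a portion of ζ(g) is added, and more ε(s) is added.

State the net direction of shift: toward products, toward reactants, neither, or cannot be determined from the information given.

Adding inert gas at constant total pressure expands the volume and lowers every reacting partial pressure. With Δn_gas = 2 − 0 = +2, Q moves away from K toward the side with fewer gas moles, so the system shifts toward the side with more gas moles — to the right.
Adding ζ (g), a product, drives the reaction to the left.
ε is a pure solid; its activity is 1 regardless of amount, so Q is unaffected — no shift from this change.
The individual effects push in opposite directions; without quantitative information the net direction cannot be determined.

cannot be determined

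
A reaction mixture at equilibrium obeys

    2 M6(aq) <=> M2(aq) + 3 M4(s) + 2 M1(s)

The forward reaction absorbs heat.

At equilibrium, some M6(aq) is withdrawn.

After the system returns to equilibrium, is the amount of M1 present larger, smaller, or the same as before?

Removing M6 (aq), a reactant, drives the reaction to the left.
The net shift is to the left. M1 is a product, so its amount decreases.

decreases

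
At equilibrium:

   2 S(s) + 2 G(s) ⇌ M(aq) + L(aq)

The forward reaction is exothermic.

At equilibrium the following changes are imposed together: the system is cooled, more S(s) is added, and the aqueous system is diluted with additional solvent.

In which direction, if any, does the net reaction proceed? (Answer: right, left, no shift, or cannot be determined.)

right

The forward reaction is exothermic. Lowering T favours the exothermic direction — shift to the right.
S is a pure solid; its activity is 1 regardless of amount, so Q is unaffected — no shift from this change.
Dilution lowers every aqueous concentration by the same factor. Δn_aq = 2 − 0 = +2, so the system shifts toward the side with more dissolved moles — to the right.
Only the nonzero effect(s) matter; the net shift is to the right.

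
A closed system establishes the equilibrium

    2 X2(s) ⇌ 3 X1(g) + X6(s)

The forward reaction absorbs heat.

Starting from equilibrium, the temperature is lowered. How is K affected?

decreases

K depends on temperature via the van 't Hoff relation. The forward reaction is endothermic, so lowering T decreases K.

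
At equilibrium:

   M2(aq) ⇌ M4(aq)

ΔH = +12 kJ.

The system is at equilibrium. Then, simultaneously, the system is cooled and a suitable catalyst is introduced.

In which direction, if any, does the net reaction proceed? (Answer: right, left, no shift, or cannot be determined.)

The forward reaction is endothermic. Lowering T favours the exothermic direction — shift to the left.
A catalyst speeds both forward and reverse rates equally; it changes neither Q nor K — no shift from this change.
Only the nonzero effect(s) matter; the net shift is to the left.

left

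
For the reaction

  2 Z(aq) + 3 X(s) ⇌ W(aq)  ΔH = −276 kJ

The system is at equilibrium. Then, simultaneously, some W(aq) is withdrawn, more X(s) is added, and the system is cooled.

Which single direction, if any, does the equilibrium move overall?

right

Removing W (aq), a product, drives the reaction to the right.
X is a pure solid; its activity is 1 regardless of amount, so Q is unaffected — no shift from this change.
The forward reaction is exothermic. Lowering T favours the exothermic direction — shift to the right.
Only the nonzero effect(s) matter; the net shift is to the right.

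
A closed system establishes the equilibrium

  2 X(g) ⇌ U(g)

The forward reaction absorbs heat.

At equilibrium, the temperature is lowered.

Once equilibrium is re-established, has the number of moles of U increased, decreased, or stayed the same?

decreases

The forward reaction is endothermic. Lowering T favours the exothermic direction — shift to the left.
The net shift is to the left. U is a product, so its amount decreases.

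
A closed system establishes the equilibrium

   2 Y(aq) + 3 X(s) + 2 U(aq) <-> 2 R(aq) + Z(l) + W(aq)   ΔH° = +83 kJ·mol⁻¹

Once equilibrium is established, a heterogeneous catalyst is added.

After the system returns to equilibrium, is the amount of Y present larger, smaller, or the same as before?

A catalyst speeds both forward and reverse rates equally; it changes neither Q nor K — no shift from this change.
No net shift occurs, so the amount of Y is unchanged.

unchanged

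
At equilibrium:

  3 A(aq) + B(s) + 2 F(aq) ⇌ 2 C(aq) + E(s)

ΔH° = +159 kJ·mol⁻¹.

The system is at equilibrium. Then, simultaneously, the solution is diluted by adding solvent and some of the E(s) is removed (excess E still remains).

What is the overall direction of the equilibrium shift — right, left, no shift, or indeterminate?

left

Dilution lowers every aqueous concentration by the same factor. Δn_aq = 2 − 5 = -3, so the system shifts toward the side with more dissolved moles — to the left.
E is a pure solid; its activity is 1 regardless of amount, so Q is unaffected — no shift from this change.
Only the nonzero effect(s) matter; the net shift is to the left.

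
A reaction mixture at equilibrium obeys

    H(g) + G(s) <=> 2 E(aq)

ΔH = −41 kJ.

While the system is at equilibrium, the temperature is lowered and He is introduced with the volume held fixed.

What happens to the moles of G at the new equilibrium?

decreases

The forward reaction is exothermic. Lowering T favours the exothermic direction — shift to the right.
At constant volume, adding an inert gas leaves every reacting species' partial pressure unchanged, so Q is unchanged — no shift from this change.
The net shift is to the right. G is a reactant, so its amount decreases.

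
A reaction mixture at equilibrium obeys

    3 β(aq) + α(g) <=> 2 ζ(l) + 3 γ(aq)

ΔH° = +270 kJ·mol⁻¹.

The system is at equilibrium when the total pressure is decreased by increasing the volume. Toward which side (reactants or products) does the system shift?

Gas moles: reactants 1, products 0 (Δn_gas = -1). Expansion shifts the system toward the side with more moles of gas — to the left.

left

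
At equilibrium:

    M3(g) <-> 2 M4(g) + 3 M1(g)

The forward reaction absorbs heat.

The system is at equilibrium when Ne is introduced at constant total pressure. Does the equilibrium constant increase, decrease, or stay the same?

The equilibrium constant depends only on temperature. This perturbation may move the position of equilibrium, but since T is unchanged, K itself is unchanged.

unchanged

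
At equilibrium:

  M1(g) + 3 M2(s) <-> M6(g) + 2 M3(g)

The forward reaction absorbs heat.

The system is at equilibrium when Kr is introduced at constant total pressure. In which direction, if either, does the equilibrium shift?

right

Adding inert gas at constant total pressure expands the volume and lowers every reacting partial pressure. With Δn_gas = 3 − 1 = +2, Q moves away from K toward the side with fewer gas moles, so the system shifts toward the side with more gas moles — to the right.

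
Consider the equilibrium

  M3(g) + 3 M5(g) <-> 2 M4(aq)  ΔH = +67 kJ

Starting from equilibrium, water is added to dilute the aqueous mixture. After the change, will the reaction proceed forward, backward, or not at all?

right

Dilution lowers every aqueous concentration by the same factor. Δn_aq = 2 − 0 = +2, so the system shifts toward the side with more dissolved moles — to the right.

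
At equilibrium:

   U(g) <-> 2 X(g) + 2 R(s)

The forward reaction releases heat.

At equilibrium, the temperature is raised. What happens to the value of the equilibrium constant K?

decreases

K depends on temperature via the van 't Hoff relation. The forward reaction is exothermic, so raising T decreases K.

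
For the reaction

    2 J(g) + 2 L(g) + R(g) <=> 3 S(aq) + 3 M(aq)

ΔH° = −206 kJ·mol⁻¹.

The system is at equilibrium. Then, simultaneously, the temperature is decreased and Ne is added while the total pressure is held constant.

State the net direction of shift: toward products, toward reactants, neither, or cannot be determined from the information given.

cannot be determined

The forward reaction is exothermic. Lowering T favours the exothermic direction — shift to the right.
Adding inert gas at constant total pressure expands the volume and lowers every reacting partial pressure. With Δn_gas = 0 − 5 = -5, Q moves away from K toward the side with fewer gas moles, so the system shifts toward the side with more gas moles — to the left.
The individual effects push in opposite directions; without quantitative information the net direction cannot be determined.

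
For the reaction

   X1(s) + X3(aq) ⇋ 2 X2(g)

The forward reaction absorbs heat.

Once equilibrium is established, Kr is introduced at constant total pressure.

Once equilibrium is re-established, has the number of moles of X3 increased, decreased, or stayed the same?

Adding inert gas at constant total pressure expands the volume and lowers every reacting partial pressure. With Δn_gas = 2 − 0 = +2, Q moves away from K toward the side with fewer gas moles, so the system shifts toward the side with more gas moles — to the right.
The net shift is to the right. X3 is a reactant, so its amount decreases.

decreases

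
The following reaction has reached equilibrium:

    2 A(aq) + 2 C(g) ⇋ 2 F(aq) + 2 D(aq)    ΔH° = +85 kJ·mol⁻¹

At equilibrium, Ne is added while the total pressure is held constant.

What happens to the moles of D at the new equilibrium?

Adding inert gas at constant total pressure expands the volume and lowers every reacting partial pressure. With Δn_gas = 0 − 2 = -2, Q moves away from K toward the side with fewer gas moles, so the system shifts toward the side with more gas moles — to the left.
The net shift is to the left. D is a product, so its amount decreases.

decreases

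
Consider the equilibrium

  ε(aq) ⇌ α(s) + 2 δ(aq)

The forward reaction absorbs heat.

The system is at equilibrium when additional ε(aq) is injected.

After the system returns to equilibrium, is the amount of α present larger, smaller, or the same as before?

increases

Adding ε (aq), a reactant, drives the reaction to the right.
The net shift is to the right. α is a product, so its amount increases.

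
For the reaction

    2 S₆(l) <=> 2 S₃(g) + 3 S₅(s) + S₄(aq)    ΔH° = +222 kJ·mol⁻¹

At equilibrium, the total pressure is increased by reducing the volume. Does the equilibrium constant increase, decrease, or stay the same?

unchanged

The equilibrium constant depends only on temperature. This perturbation may move the position of equilibrium, but since T is unchanged, K itself is unchanged.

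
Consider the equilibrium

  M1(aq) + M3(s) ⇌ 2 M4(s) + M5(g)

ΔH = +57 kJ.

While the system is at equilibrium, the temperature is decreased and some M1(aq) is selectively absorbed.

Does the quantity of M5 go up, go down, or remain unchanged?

decreases

The forward reaction is endothermic. Lowering T favours the exothermic direction — shift to the left.
Removing M1 (aq), a reactant, drives the reaction to the left.
The net shift is to the left. M5 is a product, so its amount decreases.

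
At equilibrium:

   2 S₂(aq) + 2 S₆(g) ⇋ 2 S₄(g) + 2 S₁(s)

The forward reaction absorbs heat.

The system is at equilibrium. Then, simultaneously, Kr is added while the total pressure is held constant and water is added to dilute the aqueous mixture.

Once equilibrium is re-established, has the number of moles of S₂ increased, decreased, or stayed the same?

Adding inert gas at constant total pressure expands the volume, scaling every reacting partial pressure by the same factor. Δn_gas = 2 − 2 = 0, so Q is unchanged — no shift.
Dilution lowers every aqueous concentration by the same factor. Δn_aq = 0 − 2 = -2, so the system shifts toward the side with more dissolved moles — to the left.
The net shift is to the left. S₂ is a reactant, so its amount increases.

increases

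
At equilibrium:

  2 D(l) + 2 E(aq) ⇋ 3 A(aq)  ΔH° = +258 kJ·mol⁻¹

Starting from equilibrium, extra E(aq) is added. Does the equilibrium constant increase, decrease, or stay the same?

The equilibrium constant depends only on temperature. This perturbation may move the position of equilibrium, but since T is unchanged, K itself is unchanged.

unchanged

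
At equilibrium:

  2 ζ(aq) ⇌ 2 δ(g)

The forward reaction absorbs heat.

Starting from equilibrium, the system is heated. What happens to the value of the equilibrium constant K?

K depends on temperature via the van 't Hoff relation. The forward reaction is endothermic, so raising T increases K.

increases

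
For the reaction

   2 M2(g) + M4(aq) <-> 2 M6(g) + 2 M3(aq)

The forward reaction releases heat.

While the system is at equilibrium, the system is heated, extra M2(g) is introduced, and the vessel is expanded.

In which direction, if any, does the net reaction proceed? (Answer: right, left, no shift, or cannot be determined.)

cannot be determined

The forward reaction is exothermic. Raising T favours the endothermic direction — shift to the left.
Adding M2 (g), a reactant, drives the reaction to the right.
Gas moles: reactants 2, products 2. Δn_gas = 0, so a volume change leaves Q equal to K — no shift from this change.
The individual effects push in opposite directions; without quantitative information the net direction cannot be determined.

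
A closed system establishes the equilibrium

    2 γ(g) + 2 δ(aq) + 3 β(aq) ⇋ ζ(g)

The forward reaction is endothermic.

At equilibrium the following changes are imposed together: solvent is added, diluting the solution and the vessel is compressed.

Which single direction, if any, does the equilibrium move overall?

cannot be determined

Dilution lowers every aqueous concentration by the same factor. Δn_aq = 0 − 5 = -5, so the system shifts toward the side with more dissolved moles — to the left.
Gas moles: reactants 2, products 1 (Δn_gas = -1). Compression shifts the system toward the side with fewer moles of gas — to the right.
The individual effects push in opposite directions; without quantitative information the net direction cannot be determined.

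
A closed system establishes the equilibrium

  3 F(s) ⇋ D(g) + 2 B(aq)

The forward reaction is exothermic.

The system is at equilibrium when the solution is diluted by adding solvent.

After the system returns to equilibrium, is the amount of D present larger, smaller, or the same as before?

increases

Dilution lowers every aqueous concentration by the same factor. Δn_aq = 2 − 0 = +2, so the system shifts toward the side with more dissolved moles — to the right.
The net shift is to the right. D is a product, so its amount increases.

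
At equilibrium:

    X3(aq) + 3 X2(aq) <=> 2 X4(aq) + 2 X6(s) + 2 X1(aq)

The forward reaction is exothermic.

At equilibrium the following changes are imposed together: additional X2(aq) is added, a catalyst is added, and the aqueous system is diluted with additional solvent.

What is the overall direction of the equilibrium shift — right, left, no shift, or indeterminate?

Adding X2 (aq), a reactant, drives the reaction to the right.
A catalyst speeds both forward and reverse rates equally; it changes neither Q nor K — no shift from this change.
Dilution scales every aqueous concentration by the same factor. Δn_aq = 4 − 4 = 0, so Q is unchanged — no shift.
Only the nonzero effect(s) matter; the net shift is to the right.

right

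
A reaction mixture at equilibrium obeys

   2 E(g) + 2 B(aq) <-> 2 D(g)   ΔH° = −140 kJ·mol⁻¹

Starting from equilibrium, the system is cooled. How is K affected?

K depends on temperature via the van 't Hoff relation. The forward reaction is exothermic, so lowering T increases K.

increases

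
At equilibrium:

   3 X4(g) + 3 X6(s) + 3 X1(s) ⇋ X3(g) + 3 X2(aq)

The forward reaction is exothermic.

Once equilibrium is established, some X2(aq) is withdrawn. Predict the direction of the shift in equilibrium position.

right

Removing X2 (aq), a product, drives the reaction to the right.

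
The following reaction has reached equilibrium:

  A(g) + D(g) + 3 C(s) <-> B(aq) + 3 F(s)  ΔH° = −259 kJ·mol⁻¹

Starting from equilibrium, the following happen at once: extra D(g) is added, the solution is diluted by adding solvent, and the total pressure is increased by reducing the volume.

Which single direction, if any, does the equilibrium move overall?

right

Adding D (g), a reactant, drives the reaction to the right.
Dilution lowers every aqueous concentration by the same factor. Δn_aq = 1 − 0 = +1, so the system shifts toward the side with more dissolved moles — to the right.
Gas moles: reactants 2, products 0 (Δn_gas = -2). Compression shifts the system toward the side with fewer moles of gas — to the right.
All effects act in the same direction — net shift to the right.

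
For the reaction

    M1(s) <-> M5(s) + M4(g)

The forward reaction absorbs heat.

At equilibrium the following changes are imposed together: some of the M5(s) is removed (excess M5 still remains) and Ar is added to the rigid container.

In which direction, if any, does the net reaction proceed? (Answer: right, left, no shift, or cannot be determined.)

M5 is a pure solid; its activity is 1 regardless of amount, so Q is unaffected — no shift from this change.
At constant volume, adding an inert gas leaves every reacting species' partial pressure unchanged, so Q is unchanged — no shift from this change.
None of the changes alters Q relative to K, so there is no net shift.

no shift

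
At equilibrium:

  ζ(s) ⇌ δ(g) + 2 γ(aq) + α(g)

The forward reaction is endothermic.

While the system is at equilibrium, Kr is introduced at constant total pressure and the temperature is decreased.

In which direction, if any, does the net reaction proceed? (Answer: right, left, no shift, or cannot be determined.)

cannot be determined

Adding inert gas at constant total pressure expands the volume and lowers every reacting partial pressure. With Δn_gas = 2 − 0 = +2, Q moves away from K toward the side with fewer gas moles, so the system shifts toward the side with more gas moles — to the right.
The forward reaction is endothermic. Lowering T favours the exothermic direction — shift to the left.
The individual effects push in opposite directions; without quantitative information the net direction cannot be determined.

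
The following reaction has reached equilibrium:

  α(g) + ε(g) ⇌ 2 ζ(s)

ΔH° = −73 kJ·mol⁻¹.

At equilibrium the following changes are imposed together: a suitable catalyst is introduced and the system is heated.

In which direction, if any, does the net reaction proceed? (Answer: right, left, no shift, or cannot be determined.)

left

A catalyst speeds both forward and reverse rates equally; it changes neither Q nor K — no shift from this change.
The forward reaction is exothermic. Raising T favours the endothermic direction — shift to the left.
Only the nonzero effect(s) matter; the net shift is to the left.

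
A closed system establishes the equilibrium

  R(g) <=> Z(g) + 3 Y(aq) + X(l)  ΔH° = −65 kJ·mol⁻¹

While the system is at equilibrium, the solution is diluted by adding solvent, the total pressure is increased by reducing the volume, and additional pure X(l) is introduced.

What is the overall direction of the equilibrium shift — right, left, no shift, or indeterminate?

Dilution lowers every aqueous concentration by the same factor. Δn_aq = 3 − 0 = +3, so the system shifts toward the side with more dissolved moles — to the right.
Gas moles: reactants 1, products 1. Δn_gas = 0, so a volume change leaves Q equal to K — no shift from this change.
X is a pure liquid; its activity is 1 regardless of amount, so Q is unaffected — no shift from this change.
Only the nonzero effect(s) matter; the net shift is to the right.

right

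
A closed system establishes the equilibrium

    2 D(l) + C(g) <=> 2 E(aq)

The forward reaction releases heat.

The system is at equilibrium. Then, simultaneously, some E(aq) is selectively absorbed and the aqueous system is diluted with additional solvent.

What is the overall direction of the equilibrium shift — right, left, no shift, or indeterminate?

Removing E (aq), a product, drives the reaction to the right.
Dilution lowers every aqueous concentration by the same factor. Δn_aq = 2 − 0 = +2, so the system shifts toward the side with more dissolved moles — to the right.
All effects act in the same direction — net shift to the right.

right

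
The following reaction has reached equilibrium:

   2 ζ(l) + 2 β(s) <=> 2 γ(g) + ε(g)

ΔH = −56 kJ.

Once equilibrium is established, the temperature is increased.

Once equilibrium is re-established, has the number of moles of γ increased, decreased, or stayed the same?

decreases

The forward reaction is exothermic. Raising T favours the endothermic direction — shift to the left.
The net shift is to the left. γ is a product, so its amount decreases.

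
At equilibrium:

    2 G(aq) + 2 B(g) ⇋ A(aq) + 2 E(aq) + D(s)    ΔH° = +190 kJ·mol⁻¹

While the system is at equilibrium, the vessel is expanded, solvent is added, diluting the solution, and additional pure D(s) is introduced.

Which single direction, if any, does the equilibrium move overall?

cannot be determined

Gas moles: reactants 2, products 0 (Δn_gas = -2). Expansion shifts the system toward the side with more moles of gas — to the left.
Dilution lowers every aqueous concentration by the same factor. Δn_aq = 3 − 2 = +1, so the system shifts toward the side with more dissolved moles — to the right.
D is a pure solid; its activity is 1 regardless of amount, so Q is unaffected — no shift from this change.
The individual effects push in opposite directions; without quantitative information the net direction cannot be determined.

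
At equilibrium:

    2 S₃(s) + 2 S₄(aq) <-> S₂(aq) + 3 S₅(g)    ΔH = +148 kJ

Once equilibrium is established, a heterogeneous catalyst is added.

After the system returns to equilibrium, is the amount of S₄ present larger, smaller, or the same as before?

unchanged

A catalyst speeds both forward and reverse rates equally; it changes neither Q nor K — no shift from this change.
No net shift occurs, so the amount of S₄ is unchanged.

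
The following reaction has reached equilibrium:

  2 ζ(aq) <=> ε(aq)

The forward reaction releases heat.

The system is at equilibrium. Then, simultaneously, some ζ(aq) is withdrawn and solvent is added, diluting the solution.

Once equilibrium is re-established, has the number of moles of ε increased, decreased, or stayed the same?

decreases

Removing ζ (aq), a reactant, drives the reaction to the left.
Dilution lowers every aqueous concentration by the same factor. Δn_aq = 1 − 2 = -1, so the system shifts toward the side with more dissolved moles — to the left.
The net shift is to the left. ε is a product, so its amount decreases.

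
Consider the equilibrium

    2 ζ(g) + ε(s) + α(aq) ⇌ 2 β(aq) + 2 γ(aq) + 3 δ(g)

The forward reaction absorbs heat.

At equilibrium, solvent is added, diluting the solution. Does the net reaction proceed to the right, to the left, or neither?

right

Dilution lowers every aqueous concentration by the same factor. Δn_aq = 4 − 1 = +3, so the system shifts toward the side with more dissolved moles — to the right.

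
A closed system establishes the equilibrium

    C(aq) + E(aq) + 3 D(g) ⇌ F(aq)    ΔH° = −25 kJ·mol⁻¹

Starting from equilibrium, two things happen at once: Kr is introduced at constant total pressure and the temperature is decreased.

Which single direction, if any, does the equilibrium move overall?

Adding inert gas at constant total pressure expands the volume and lowers every reacting partial pressure. With Δn_gas = 0 − 3 = -3, Q moves away from K toward the side with fewer gas moles, so the system shifts toward the side with more gas moles — to the left.
The forward reaction is exothermic. Lowering T favours the exothermic direction — shift to the right.
The individual effects push in opposite directions; without quantitative information the net direction cannot be determined.

cannot be determined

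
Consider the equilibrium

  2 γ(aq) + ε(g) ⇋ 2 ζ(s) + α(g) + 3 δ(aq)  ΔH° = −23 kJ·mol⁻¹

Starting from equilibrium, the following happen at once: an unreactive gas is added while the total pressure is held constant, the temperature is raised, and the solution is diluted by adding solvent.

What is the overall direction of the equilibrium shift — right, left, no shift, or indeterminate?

Adding inert gas at constant total pressure expands the volume, scaling every reacting partial pressure by the same factor. Δn_gas = 1 − 1 = 0, so Q is unchanged — no shift.
The forward reaction is exothermic. Raising T favours the endothermic direction — shift to the left.
Dilution lowers every aqueous concentration by the same factor. Δn_aq = 3 − 2 = +1, so the system shifts toward the side with more dissolved moles — to the right.
The individual effects push in opposite directions; without quantitative information the net direction cannot be determined.

cannot be determined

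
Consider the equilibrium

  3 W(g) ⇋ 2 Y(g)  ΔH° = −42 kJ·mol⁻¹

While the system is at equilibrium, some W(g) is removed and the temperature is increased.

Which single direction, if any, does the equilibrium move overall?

Removing W (g), a reactant, drives the reaction to the left.
The forward reaction is exothermic. Raising T favours the endothermic direction — shift to the left.
All effects act in the same direction — net shift to the left.

left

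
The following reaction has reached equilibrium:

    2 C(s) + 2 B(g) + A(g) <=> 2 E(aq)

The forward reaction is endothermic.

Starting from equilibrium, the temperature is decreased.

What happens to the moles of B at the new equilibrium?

The forward reaction is endothermic. Lowering T favours the exothermic direction — shift to the left.
The net shift is to the left. B is a reactant, so its amount increases.

increases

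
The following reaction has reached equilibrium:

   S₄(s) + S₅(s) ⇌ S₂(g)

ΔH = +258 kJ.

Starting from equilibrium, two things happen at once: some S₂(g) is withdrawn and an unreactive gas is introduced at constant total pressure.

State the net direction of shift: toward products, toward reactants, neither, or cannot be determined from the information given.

right

Removing S₂ (g), a product, drives the reaction to the right.
Adding inert gas at constant total pressure expands the volume and lowers every reacting partial pressure. With Δn_gas = 1 − 0 = +1, Q moves away from K toward the side with fewer gas moles, so the system shifts toward the side with more gas moles — to the right.
All effects act in the same direction — net shift to the right.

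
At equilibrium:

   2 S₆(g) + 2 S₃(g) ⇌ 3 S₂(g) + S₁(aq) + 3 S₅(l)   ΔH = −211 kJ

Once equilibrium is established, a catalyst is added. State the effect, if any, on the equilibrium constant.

The equilibrium constant depends only on temperature. This perturbation changes neither the position of equilibrium nor K.

unchanged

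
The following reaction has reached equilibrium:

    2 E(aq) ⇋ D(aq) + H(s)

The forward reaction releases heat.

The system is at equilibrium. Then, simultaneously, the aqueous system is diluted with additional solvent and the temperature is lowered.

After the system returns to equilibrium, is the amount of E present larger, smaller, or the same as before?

cannot be determined

Dilution lowers every aqueous concentration by the same factor. Δn_aq = 1 − 2 = -1, so the system shifts toward the side with more dissolved moles — to the left.
The forward reaction is exothermic. Lowering T favours the exothermic direction — shift to the right.
The two effects oppose each other, so the net shift — and hence the change in E — cannot be determined from the given information.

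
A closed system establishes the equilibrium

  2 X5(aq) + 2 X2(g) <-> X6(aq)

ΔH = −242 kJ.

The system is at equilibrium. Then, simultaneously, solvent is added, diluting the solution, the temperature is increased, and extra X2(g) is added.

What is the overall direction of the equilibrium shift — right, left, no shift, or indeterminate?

Dilution lowers every aqueous concentration by the same factor. Δn_aq = 1 − 2 = -1, so the system shifts toward the side with more dissolved moles — to the left.
The forward reaction is exothermic. Raising T favours the endothermic direction — shift to the left.
Adding X2 (g), a reactant, drives the reaction to the right.
The individual effects push in opposite directions; without quantitative information the net direction cannot be determined.

cannot be determined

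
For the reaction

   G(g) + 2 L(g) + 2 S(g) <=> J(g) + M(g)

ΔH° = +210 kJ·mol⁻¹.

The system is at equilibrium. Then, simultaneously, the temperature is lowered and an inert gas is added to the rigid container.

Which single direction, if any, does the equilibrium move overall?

left

The forward reaction is endothermic. Lowering T favours the exothermic direction — shift to the left.
At constant volume, adding an inert gas leaves every reacting species' partial pressure unchanged, so Q is unchanged — no shift from this change.
Only the nonzero effect(s) matter; the net shift is to the left.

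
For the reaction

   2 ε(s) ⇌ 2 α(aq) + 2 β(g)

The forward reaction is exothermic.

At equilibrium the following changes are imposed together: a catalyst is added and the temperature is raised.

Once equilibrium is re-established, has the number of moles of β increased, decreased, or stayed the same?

A catalyst speeds both forward and reverse rates equally; it changes neither Q nor K — no shift from this change.
The forward reaction is exothermic. Raising T favours the endothermic direction — shift to the left.
The net shift is to the left. β is a product, so its amount decreases.

decreases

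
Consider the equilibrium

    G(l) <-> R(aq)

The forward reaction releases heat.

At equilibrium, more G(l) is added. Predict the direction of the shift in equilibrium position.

no shift

G is a pure liquid; its activity is 1 regardless of amount, so Q is unaffected — no shift from this change.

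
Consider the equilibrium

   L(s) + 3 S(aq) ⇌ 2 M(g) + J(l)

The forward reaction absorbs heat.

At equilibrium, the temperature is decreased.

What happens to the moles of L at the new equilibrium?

increases

The forward reaction is endothermic. Lowering T favours the exothermic direction — shift to the left.
The net shift is to the left. L is a reactant, so its amount increases.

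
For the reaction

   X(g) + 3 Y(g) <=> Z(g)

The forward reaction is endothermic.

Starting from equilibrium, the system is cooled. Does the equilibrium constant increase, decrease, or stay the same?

decreases

K depends on temperature via the van 't Hoff relation. The forward reaction is endothermic, so lowering T decreases K.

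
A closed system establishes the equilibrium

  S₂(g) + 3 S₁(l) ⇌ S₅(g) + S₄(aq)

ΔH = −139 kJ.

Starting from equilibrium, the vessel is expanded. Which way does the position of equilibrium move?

no shift

Gas moles: reactants 1, products 1. Δn_gas = 0, so a volume change leaves Q equal to K — no shift from this change.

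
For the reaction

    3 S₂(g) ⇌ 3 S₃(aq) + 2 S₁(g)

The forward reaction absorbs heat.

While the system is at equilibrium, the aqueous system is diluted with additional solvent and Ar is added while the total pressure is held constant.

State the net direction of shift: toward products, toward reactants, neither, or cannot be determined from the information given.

cannot be determined

Dilution lowers every aqueous concentration by the same factor. Δn_aq = 3 − 0 = +3, so the system shifts toward the side with more dissolved moles — to the right.
Adding inert gas at constant total pressure expands the volume and lowers every reacting partial pressure. With Δn_gas = 2 − 3 = -1, Q moves away from K toward the side with fewer gas moles, so the system shifts toward the side with more gas moles — to the left.
The individual effects push in opposite directions; without quantitative information the net direction cannot be determined.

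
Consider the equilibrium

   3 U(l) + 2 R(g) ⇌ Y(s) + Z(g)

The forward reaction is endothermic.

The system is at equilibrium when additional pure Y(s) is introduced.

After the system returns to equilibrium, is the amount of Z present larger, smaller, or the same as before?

Y is a pure solid; its activity is 1 regardless of amount, so Q is unaffected — no shift from this change.
No net shift occurs, so the amount of Z is unchanged.

unchanged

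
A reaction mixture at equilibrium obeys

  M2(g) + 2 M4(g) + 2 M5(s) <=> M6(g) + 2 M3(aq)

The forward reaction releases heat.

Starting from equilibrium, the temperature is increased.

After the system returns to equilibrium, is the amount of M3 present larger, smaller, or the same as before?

The forward reaction is exothermic. Raising T favours the endothermic direction — shift to the left.
The net shift is to the left. M3 is a product, so its amount decreases.

decreases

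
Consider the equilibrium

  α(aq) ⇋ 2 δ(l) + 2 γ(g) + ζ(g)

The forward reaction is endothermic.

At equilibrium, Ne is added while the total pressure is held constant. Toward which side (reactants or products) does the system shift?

right

Adding inert gas at constant total pressure expands the volume and lowers every reacting partial pressure. With Δn_gas = 3 − 0 = +3, Q moves away from K toward the side with fewer gas moles, so the system shifts toward the side with more gas moles — to the right.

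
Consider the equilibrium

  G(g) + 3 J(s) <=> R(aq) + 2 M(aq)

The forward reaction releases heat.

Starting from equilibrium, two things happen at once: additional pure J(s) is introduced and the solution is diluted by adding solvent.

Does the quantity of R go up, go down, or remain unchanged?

J is a pure solid; its activity is 1 regardless of amount, so Q is unaffected — no shift from this change.
Dilution lowers every aqueous concentration by the same factor. Δn_aq = 3 − 0 = +3, so the system shifts toward the side with more dissolved moles — to the right.
The net shift is to the right. R is a product, so its amount increases.

increases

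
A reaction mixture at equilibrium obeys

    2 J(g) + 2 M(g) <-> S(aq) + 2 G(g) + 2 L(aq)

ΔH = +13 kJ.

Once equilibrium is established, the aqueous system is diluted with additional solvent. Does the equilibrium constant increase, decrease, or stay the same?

The equilibrium constant depends only on temperature. This perturbation may move the position of equilibrium, but since T is unchanged, K itself is unchanged.

unchanged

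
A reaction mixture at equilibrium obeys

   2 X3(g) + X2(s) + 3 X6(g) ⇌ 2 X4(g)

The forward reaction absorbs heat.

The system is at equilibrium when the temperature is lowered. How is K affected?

decreases

K depends on temperature via the van 't Hoff relation. The forward reaction is endothermic, so lowering T decreases K.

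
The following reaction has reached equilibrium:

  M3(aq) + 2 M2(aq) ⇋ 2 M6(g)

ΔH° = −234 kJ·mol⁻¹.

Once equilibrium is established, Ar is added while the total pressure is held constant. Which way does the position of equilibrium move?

Adding inert gas at constant total pressure expands the volume and lowers every reacting partial pressure. With Δn_gas = 2 − 0 = +2, Q moves away from K toward the side with fewer gas moles, so the system shifts toward the side with more gas moles — to the right.

right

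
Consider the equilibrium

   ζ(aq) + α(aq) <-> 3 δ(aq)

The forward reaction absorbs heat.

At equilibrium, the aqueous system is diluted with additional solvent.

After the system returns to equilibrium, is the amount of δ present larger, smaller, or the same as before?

Dilution lowers every aqueous concentration by the same factor. Δn_aq = 3 − 2 = +1, so the system shifts toward the side with more dissolved moles — to the right.
The net shift is to the right. δ is a product, so its amount increases.

increases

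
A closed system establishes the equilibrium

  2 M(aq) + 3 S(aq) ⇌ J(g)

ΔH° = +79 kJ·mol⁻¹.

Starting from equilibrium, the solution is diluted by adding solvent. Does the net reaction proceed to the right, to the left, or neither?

Dilution lowers every aqueous concentration by the same factor. Δn_aq = 0 − 5 = -5, so the system shifts toward the side with more dissolved moles — to the left.

left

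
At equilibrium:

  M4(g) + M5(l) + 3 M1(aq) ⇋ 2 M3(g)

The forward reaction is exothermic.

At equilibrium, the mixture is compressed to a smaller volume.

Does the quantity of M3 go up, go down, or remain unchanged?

Gas moles: reactants 1, products 2 (Δn_gas = +1). Compression shifts the system toward the side with fewer moles of gas — to the left.
The net shift is to the left. M3 is a product, so its amount decreases.

decreases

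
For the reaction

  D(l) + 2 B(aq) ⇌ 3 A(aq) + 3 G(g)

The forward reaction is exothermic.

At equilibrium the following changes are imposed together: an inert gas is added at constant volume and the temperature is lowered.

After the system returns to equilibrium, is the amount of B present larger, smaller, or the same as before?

At constant volume, adding an inert gas leaves every reacting species' partial pressure unchanged, so Q is unchanged — no shift from this change.
The forward reaction is exothermic. Lowering T favours the exothermic direction — shift to the right.
The net shift is to the right. B is a reactant, so its amount decreases.

decreases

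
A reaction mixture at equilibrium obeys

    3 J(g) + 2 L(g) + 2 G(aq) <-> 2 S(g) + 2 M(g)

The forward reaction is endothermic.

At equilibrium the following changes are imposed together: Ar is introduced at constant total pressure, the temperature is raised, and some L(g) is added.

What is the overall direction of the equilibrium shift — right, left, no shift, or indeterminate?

Adding inert gas at constant total pressure expands the volume and lowers every reacting partial pressure. With Δn_gas = 4 − 5 = -1, Q moves away from K toward the side with fewer gas moles, so the system shifts toward the side with more gas moles — to the left.
The forward reaction is endothermic. Raising T favours the endothermic direction — shift to the right.
Adding L (g), a reactant, drives the reaction to the right.
The individual effects push in opposite directions; without quantitative information the net direction cannot be determined.

cannot be determined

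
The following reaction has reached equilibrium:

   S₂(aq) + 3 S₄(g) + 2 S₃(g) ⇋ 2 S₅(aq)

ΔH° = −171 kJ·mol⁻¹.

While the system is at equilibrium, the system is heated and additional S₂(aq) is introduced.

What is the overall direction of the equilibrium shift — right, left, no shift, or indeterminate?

The forward reaction is exothermic. Raising T favours the endothermic direction — shift to the left.
Adding S₂ (aq), a reactant, drives the reaction to the right.
The individual effects push in opposite directions; without quantitative information the net direction cannot be determined.

cannot be determined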